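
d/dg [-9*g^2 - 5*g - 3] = -18*g - 5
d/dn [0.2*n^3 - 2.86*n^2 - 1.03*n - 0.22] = 0.6*n^2 - 5.72*n - 1.03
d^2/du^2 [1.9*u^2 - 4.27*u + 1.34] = 3.80000000000000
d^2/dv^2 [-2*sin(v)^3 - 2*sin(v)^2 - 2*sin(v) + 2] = 18*sin(v)^3 + 8*sin(v)^2 - 10*sin(v) - 4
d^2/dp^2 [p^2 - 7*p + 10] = 2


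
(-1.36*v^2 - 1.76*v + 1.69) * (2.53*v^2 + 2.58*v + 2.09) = -3.4408*v^4 - 7.9616*v^3 - 3.1075*v^2 + 0.6818*v + 3.5321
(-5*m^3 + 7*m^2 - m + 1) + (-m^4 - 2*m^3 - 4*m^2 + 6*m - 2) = -m^4 - 7*m^3 + 3*m^2 + 5*m - 1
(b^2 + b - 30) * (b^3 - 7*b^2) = b^5 - 6*b^4 - 37*b^3 + 210*b^2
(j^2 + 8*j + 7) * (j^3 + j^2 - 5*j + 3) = j^5 + 9*j^4 + 10*j^3 - 30*j^2 - 11*j + 21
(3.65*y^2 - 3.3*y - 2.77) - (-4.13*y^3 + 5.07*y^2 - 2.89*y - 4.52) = 4.13*y^3 - 1.42*y^2 - 0.41*y + 1.75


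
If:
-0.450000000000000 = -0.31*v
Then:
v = 1.45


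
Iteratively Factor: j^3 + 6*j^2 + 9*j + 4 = (j + 1)*(j^2 + 5*j + 4) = (j + 1)^2*(j + 4)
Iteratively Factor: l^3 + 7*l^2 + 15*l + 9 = (l + 3)*(l^2 + 4*l + 3) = (l + 1)*(l + 3)*(l + 3)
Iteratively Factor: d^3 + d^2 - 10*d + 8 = (d - 1)*(d^2 + 2*d - 8) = (d - 1)*(d + 4)*(d - 2)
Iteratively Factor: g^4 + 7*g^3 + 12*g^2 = (g + 4)*(g^3 + 3*g^2) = g*(g + 4)*(g^2 + 3*g) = g^2*(g + 4)*(g + 3)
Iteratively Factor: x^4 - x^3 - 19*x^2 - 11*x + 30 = (x - 1)*(x^3 - 19*x - 30) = (x - 5)*(x - 1)*(x^2 + 5*x + 6) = (x - 5)*(x - 1)*(x + 2)*(x + 3)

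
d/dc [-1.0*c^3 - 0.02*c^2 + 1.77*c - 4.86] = -3.0*c^2 - 0.04*c + 1.77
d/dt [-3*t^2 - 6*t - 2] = -6*t - 6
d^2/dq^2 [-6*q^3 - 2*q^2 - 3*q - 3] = -36*q - 4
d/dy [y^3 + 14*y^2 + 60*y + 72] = 3*y^2 + 28*y + 60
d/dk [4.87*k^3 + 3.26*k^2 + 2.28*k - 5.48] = 14.61*k^2 + 6.52*k + 2.28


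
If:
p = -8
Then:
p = -8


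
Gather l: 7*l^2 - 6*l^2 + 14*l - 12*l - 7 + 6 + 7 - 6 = l^2 + 2*l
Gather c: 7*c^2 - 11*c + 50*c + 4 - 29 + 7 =7*c^2 + 39*c - 18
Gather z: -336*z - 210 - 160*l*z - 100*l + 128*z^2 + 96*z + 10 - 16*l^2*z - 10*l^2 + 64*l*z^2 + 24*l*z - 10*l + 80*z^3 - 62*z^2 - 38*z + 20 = -10*l^2 - 110*l + 80*z^3 + z^2*(64*l + 66) + z*(-16*l^2 - 136*l - 278) - 180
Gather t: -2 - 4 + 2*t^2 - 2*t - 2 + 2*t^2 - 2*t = 4*t^2 - 4*t - 8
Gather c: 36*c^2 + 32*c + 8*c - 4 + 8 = 36*c^2 + 40*c + 4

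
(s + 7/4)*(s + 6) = s^2 + 31*s/4 + 21/2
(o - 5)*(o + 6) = o^2 + o - 30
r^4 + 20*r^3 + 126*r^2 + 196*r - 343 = (r - 1)*(r + 7)^3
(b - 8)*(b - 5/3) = b^2 - 29*b/3 + 40/3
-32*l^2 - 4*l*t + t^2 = (-8*l + t)*(4*l + t)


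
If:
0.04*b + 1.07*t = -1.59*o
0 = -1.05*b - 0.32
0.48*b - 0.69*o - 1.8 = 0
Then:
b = -0.30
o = -2.82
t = 4.20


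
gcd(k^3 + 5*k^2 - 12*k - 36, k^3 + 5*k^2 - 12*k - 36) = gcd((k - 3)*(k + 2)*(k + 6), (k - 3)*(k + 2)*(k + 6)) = k^3 + 5*k^2 - 12*k - 36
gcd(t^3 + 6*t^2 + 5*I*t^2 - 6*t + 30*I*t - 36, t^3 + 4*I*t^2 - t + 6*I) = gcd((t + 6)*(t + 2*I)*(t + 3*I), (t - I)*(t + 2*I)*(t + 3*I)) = t^2 + 5*I*t - 6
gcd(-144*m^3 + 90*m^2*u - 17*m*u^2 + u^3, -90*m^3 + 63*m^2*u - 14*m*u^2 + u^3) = 18*m^2 - 9*m*u + u^2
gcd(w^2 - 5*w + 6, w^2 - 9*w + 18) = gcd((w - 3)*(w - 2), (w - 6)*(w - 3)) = w - 3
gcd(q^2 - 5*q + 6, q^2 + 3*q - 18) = q - 3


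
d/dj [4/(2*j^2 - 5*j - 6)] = 4*(5 - 4*j)/(-2*j^2 + 5*j + 6)^2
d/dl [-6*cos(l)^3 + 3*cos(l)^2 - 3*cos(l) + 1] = 3*(6*cos(l)^2 - 2*cos(l) + 1)*sin(l)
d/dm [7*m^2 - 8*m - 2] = 14*m - 8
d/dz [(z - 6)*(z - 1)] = 2*z - 7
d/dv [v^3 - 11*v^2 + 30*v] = 3*v^2 - 22*v + 30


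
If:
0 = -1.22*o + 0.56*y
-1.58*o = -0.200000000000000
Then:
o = 0.13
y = 0.28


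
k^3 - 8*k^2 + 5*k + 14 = (k - 7)*(k - 2)*(k + 1)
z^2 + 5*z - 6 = (z - 1)*(z + 6)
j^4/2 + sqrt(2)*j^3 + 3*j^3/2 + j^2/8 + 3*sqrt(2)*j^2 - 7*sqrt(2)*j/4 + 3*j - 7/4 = (j/2 + sqrt(2)/2)*(j - 1/2)*(j + 7/2)*(j + sqrt(2))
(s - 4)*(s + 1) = s^2 - 3*s - 4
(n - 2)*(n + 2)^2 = n^3 + 2*n^2 - 4*n - 8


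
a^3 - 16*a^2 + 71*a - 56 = (a - 8)*(a - 7)*(a - 1)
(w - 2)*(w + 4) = w^2 + 2*w - 8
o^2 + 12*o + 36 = (o + 6)^2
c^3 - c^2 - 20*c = c*(c - 5)*(c + 4)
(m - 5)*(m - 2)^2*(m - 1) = m^4 - 10*m^3 + 33*m^2 - 44*m + 20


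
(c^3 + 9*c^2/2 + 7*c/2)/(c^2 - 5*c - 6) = c*(2*c + 7)/(2*(c - 6))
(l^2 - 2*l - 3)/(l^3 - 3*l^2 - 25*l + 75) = (l + 1)/(l^2 - 25)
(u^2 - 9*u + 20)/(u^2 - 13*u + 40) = (u - 4)/(u - 8)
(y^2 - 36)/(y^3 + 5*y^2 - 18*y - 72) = (y - 6)/(y^2 - y - 12)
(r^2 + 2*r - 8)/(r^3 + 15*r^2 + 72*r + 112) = (r - 2)/(r^2 + 11*r + 28)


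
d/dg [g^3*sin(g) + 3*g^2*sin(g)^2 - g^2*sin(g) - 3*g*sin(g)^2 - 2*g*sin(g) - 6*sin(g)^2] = g^3*cos(g) + 3*g^2*sin(g) + 3*g^2*sin(2*g) - g^2*cos(g) - 2*sqrt(2)*g*sin(g + pi/4) - 3*sqrt(2)*g*sin(2*g + pi/4) + 3*g - 2*sin(g) - 6*sin(2*g) + 3*cos(2*g)/2 - 3/2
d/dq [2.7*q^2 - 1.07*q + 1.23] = 5.4*q - 1.07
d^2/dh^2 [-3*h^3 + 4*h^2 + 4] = 8 - 18*h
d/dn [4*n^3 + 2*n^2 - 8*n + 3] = 12*n^2 + 4*n - 8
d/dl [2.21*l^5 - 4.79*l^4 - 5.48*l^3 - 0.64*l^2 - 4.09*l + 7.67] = 11.05*l^4 - 19.16*l^3 - 16.44*l^2 - 1.28*l - 4.09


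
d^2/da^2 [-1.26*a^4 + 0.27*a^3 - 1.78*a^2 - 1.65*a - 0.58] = -15.12*a^2 + 1.62*a - 3.56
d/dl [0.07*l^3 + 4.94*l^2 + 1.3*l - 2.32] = 0.21*l^2 + 9.88*l + 1.3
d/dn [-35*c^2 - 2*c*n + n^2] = -2*c + 2*n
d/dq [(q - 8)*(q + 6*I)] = 2*q - 8 + 6*I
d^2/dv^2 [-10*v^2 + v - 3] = -20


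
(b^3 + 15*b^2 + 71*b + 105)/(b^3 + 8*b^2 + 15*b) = (b + 7)/b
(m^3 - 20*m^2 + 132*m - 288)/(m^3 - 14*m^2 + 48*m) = (m - 6)/m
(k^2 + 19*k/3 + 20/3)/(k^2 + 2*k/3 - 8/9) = 3*(k + 5)/(3*k - 2)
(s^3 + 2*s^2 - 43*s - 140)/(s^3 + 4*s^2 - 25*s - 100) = (s - 7)/(s - 5)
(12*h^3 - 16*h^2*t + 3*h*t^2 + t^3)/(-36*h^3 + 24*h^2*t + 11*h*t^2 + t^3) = (-2*h + t)/(6*h + t)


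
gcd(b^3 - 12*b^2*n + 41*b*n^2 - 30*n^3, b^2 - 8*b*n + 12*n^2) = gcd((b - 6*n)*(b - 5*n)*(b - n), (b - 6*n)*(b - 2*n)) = b - 6*n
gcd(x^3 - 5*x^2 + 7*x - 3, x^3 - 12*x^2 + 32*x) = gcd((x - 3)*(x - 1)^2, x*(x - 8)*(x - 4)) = 1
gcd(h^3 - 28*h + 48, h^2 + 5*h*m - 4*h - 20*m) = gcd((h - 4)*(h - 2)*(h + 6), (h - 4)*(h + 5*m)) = h - 4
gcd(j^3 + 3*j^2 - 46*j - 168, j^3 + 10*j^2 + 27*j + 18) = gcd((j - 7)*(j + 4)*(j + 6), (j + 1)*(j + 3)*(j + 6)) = j + 6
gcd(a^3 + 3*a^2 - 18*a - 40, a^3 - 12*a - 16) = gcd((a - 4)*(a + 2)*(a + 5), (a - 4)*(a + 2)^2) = a^2 - 2*a - 8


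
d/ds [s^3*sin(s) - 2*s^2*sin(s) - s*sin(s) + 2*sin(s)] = s^3*cos(s) + 3*s^2*sin(s) - 2*s^2*cos(s) - 4*s*sin(s) - s*cos(s) - sin(s) + 2*cos(s)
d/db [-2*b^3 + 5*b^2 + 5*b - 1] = -6*b^2 + 10*b + 5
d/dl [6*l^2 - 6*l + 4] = 12*l - 6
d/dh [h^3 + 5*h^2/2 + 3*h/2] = 3*h^2 + 5*h + 3/2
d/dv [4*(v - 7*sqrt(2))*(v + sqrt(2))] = 8*v - 24*sqrt(2)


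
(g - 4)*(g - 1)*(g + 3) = g^3 - 2*g^2 - 11*g + 12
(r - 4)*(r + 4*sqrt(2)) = r^2 - 4*r + 4*sqrt(2)*r - 16*sqrt(2)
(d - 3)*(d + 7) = d^2 + 4*d - 21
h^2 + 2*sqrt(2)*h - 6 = (h - sqrt(2))*(h + 3*sqrt(2))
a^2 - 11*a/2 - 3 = (a - 6)*(a + 1/2)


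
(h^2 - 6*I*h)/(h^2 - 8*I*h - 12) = h/(h - 2*I)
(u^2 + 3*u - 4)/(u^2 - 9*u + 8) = (u + 4)/(u - 8)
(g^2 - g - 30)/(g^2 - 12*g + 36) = (g + 5)/(g - 6)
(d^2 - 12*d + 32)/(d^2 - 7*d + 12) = (d - 8)/(d - 3)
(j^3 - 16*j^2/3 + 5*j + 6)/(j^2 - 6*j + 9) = j + 2/3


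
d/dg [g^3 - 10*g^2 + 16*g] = 3*g^2 - 20*g + 16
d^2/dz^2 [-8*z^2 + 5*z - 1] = -16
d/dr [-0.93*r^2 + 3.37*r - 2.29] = 3.37 - 1.86*r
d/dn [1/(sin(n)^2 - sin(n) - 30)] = (1 - 2*sin(n))*cos(n)/(sin(n) + cos(n)^2 + 29)^2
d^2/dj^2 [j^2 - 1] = 2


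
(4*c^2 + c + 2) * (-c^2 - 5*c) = -4*c^4 - 21*c^3 - 7*c^2 - 10*c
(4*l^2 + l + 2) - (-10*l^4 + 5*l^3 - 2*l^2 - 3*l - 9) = 10*l^4 - 5*l^3 + 6*l^2 + 4*l + 11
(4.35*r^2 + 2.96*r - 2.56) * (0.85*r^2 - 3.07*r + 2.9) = 3.6975*r^4 - 10.8385*r^3 + 1.3518*r^2 + 16.4432*r - 7.424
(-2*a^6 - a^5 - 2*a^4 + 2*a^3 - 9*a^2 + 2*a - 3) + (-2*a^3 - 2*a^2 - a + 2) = -2*a^6 - a^5 - 2*a^4 - 11*a^2 + a - 1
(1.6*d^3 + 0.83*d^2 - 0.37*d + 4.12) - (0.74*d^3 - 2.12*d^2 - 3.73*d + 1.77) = 0.86*d^3 + 2.95*d^2 + 3.36*d + 2.35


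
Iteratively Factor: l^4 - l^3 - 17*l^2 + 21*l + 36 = (l - 3)*(l^3 + 2*l^2 - 11*l - 12) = (l - 3)^2*(l^2 + 5*l + 4) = (l - 3)^2*(l + 4)*(l + 1)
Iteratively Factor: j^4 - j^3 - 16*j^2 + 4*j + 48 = (j - 4)*(j^3 + 3*j^2 - 4*j - 12) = (j - 4)*(j + 2)*(j^2 + j - 6) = (j - 4)*(j + 2)*(j + 3)*(j - 2)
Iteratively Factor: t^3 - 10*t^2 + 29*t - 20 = (t - 1)*(t^2 - 9*t + 20) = (t - 5)*(t - 1)*(t - 4)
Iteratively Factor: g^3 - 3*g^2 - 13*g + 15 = (g - 5)*(g^2 + 2*g - 3) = (g - 5)*(g - 1)*(g + 3)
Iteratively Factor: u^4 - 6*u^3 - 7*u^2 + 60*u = (u)*(u^3 - 6*u^2 - 7*u + 60) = u*(u + 3)*(u^2 - 9*u + 20) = u*(u - 4)*(u + 3)*(u - 5)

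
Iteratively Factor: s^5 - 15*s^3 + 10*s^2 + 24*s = (s + 4)*(s^4 - 4*s^3 + s^2 + 6*s) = s*(s + 4)*(s^3 - 4*s^2 + s + 6) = s*(s - 3)*(s + 4)*(s^2 - s - 2) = s*(s - 3)*(s + 1)*(s + 4)*(s - 2)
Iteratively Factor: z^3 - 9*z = (z + 3)*(z^2 - 3*z) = z*(z + 3)*(z - 3)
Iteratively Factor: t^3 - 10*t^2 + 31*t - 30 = (t - 5)*(t^2 - 5*t + 6) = (t - 5)*(t - 3)*(t - 2)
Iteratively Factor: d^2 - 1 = (d - 1)*(d + 1)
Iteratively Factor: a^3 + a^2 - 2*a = (a)*(a^2 + a - 2) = a*(a - 1)*(a + 2)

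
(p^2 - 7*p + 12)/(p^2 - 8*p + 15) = (p - 4)/(p - 5)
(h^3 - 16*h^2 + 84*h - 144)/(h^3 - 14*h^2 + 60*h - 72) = (h - 4)/(h - 2)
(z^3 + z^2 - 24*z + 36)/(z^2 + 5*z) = (z^3 + z^2 - 24*z + 36)/(z*(z + 5))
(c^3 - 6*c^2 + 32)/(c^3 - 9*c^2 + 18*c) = (c^3 - 6*c^2 + 32)/(c*(c^2 - 9*c + 18))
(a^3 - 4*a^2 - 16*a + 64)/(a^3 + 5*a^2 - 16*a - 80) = (a - 4)/(a + 5)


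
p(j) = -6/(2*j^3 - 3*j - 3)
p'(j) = -6*(3 - 6*j^2)/(2*j^3 - 3*j - 3)^2 = 18*(2*j^2 - 1)/(-2*j^3 + 3*j + 3)^2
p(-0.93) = 3.30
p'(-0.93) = 3.97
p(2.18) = -0.54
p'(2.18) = 1.22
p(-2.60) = 0.20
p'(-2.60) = 0.24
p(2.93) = -0.16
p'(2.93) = 0.20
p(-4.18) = 0.04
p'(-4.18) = 0.03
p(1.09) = 1.63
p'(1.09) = 1.83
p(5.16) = -0.02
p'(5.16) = 0.01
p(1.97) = -0.94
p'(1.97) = 2.99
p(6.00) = -0.01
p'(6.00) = 0.01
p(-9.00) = 0.00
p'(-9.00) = 0.00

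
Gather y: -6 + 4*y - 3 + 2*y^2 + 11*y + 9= 2*y^2 + 15*y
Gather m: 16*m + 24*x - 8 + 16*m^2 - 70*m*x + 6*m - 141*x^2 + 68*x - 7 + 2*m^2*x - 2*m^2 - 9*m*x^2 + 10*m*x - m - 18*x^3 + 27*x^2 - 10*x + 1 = m^2*(2*x + 14) + m*(-9*x^2 - 60*x + 21) - 18*x^3 - 114*x^2 + 82*x - 14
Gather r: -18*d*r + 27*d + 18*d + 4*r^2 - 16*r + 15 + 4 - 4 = 45*d + 4*r^2 + r*(-18*d - 16) + 15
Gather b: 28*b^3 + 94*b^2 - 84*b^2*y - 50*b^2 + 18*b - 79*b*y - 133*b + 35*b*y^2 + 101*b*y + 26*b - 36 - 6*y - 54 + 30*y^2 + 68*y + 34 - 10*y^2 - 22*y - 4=28*b^3 + b^2*(44 - 84*y) + b*(35*y^2 + 22*y - 89) + 20*y^2 + 40*y - 60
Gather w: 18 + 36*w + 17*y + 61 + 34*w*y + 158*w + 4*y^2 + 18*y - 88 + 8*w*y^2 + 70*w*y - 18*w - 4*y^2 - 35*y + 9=w*(8*y^2 + 104*y + 176)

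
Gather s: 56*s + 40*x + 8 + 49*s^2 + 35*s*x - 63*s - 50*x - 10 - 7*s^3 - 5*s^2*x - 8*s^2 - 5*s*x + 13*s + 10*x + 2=-7*s^3 + s^2*(41 - 5*x) + s*(30*x + 6)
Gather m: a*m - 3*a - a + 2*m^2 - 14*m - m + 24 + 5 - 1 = -4*a + 2*m^2 + m*(a - 15) + 28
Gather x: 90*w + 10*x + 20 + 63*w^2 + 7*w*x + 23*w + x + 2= 63*w^2 + 113*w + x*(7*w + 11) + 22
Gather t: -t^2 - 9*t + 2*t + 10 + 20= -t^2 - 7*t + 30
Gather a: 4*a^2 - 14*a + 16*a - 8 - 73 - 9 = 4*a^2 + 2*a - 90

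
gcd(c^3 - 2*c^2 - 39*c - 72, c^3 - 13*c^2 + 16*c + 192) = c^2 - 5*c - 24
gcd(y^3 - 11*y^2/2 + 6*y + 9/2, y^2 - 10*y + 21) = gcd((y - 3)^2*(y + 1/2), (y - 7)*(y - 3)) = y - 3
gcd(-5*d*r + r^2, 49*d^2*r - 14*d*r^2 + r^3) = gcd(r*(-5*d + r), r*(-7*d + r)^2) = r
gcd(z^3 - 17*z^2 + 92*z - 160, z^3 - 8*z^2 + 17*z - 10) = z - 5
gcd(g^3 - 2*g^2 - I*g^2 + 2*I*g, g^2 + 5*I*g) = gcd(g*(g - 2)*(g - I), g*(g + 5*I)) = g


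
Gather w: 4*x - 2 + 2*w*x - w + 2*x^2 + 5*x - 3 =w*(2*x - 1) + 2*x^2 + 9*x - 5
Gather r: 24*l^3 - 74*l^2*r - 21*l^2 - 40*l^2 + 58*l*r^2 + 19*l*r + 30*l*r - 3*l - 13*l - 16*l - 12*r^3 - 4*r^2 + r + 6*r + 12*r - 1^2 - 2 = 24*l^3 - 61*l^2 - 32*l - 12*r^3 + r^2*(58*l - 4) + r*(-74*l^2 + 49*l + 19) - 3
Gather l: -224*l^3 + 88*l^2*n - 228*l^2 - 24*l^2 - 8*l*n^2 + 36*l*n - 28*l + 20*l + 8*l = -224*l^3 + l^2*(88*n - 252) + l*(-8*n^2 + 36*n)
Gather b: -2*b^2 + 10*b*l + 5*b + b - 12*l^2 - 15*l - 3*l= -2*b^2 + b*(10*l + 6) - 12*l^2 - 18*l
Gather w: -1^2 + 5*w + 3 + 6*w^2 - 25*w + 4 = 6*w^2 - 20*w + 6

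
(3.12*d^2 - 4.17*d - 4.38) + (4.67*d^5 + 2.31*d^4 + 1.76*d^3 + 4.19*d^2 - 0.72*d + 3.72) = 4.67*d^5 + 2.31*d^4 + 1.76*d^3 + 7.31*d^2 - 4.89*d - 0.66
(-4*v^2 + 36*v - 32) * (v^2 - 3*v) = -4*v^4 + 48*v^3 - 140*v^2 + 96*v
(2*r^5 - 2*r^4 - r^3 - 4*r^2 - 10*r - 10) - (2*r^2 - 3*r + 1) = 2*r^5 - 2*r^4 - r^3 - 6*r^2 - 7*r - 11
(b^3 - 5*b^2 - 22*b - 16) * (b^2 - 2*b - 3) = b^5 - 7*b^4 - 15*b^3 + 43*b^2 + 98*b + 48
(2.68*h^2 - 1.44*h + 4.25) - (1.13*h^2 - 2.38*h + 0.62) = 1.55*h^2 + 0.94*h + 3.63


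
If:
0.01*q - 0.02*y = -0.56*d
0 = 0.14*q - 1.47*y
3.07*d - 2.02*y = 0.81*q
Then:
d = 0.00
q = 0.00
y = 0.00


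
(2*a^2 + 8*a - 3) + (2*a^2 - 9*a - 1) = 4*a^2 - a - 4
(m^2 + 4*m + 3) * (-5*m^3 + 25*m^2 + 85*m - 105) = -5*m^5 + 5*m^4 + 170*m^3 + 310*m^2 - 165*m - 315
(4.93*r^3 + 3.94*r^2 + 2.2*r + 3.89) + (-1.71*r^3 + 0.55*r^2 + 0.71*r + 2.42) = 3.22*r^3 + 4.49*r^2 + 2.91*r + 6.31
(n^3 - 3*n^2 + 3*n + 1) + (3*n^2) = n^3 + 3*n + 1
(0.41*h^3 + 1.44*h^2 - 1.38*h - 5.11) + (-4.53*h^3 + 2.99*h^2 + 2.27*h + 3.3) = -4.12*h^3 + 4.43*h^2 + 0.89*h - 1.81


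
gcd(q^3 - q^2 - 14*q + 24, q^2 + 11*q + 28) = q + 4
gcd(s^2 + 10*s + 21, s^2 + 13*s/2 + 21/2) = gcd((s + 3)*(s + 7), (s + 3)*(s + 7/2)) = s + 3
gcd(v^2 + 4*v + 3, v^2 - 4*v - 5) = v + 1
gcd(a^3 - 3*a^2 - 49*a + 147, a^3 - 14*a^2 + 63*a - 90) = a - 3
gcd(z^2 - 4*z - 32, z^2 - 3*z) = 1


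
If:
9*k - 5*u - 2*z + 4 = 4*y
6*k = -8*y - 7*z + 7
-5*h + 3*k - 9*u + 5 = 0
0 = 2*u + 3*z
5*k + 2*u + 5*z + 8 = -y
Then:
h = 1151/110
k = -141/44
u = -835/132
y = -163/396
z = 835/198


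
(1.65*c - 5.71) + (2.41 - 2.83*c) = -1.18*c - 3.3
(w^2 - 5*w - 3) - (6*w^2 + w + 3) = -5*w^2 - 6*w - 6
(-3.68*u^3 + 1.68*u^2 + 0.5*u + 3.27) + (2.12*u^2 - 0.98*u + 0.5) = -3.68*u^3 + 3.8*u^2 - 0.48*u + 3.77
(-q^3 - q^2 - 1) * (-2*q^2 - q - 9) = 2*q^5 + 3*q^4 + 10*q^3 + 11*q^2 + q + 9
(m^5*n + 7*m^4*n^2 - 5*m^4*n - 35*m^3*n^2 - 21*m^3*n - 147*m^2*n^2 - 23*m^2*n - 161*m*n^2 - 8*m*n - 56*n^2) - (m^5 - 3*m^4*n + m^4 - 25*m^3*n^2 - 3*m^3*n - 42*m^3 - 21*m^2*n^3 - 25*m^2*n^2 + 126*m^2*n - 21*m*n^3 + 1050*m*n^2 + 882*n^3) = m^5*n - m^5 + 7*m^4*n^2 - 2*m^4*n - m^4 - 10*m^3*n^2 - 18*m^3*n + 42*m^3 + 21*m^2*n^3 - 122*m^2*n^2 - 149*m^2*n + 21*m*n^3 - 1211*m*n^2 - 8*m*n - 882*n^3 - 56*n^2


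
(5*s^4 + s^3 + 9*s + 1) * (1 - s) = -5*s^5 + 4*s^4 + s^3 - 9*s^2 + 8*s + 1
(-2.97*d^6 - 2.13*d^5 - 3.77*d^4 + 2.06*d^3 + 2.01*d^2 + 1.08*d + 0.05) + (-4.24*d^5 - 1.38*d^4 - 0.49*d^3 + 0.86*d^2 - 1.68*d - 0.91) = -2.97*d^6 - 6.37*d^5 - 5.15*d^4 + 1.57*d^3 + 2.87*d^2 - 0.6*d - 0.86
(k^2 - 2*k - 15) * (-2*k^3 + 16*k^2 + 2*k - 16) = -2*k^5 + 20*k^4 - 260*k^2 + 2*k + 240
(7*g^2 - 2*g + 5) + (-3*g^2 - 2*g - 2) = 4*g^2 - 4*g + 3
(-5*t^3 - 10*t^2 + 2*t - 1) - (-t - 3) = -5*t^3 - 10*t^2 + 3*t + 2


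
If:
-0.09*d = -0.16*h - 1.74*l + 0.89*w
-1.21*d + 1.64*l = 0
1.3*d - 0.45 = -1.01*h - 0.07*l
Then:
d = 0.908480032735443*w - 0.0727673404794214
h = 0.542926445086171 - 1.21578585399943*w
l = 0.670280999762126*w - 0.0536880987683536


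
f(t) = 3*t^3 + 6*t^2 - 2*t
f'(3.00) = 115.00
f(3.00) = 129.00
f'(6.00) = 394.00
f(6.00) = 852.00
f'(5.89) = 380.91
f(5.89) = 809.38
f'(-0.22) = -4.20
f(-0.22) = 0.70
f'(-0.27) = -4.58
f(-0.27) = 0.92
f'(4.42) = 226.87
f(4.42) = 367.43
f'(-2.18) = 14.61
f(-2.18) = 1.79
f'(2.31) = 73.74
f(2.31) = 64.38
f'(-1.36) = -1.67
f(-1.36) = 6.27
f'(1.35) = 30.60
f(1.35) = 15.62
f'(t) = 9*t^2 + 12*t - 2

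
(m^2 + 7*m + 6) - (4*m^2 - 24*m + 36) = -3*m^2 + 31*m - 30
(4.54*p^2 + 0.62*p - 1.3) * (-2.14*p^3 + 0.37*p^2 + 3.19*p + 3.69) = -9.7156*p^5 + 0.353*p^4 + 17.494*p^3 + 18.2494*p^2 - 1.8592*p - 4.797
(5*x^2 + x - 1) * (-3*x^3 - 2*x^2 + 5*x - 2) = -15*x^5 - 13*x^4 + 26*x^3 - 3*x^2 - 7*x + 2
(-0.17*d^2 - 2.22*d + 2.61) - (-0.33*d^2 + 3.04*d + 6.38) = 0.16*d^2 - 5.26*d - 3.77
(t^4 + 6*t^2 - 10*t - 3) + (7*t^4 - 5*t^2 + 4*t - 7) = 8*t^4 + t^2 - 6*t - 10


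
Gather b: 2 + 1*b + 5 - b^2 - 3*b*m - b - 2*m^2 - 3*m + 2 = -b^2 - 3*b*m - 2*m^2 - 3*m + 9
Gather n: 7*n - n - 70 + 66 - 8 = 6*n - 12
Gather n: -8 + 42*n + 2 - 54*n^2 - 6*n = -54*n^2 + 36*n - 6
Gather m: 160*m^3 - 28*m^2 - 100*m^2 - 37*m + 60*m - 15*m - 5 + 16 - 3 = 160*m^3 - 128*m^2 + 8*m + 8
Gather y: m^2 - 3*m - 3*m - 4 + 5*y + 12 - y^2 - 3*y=m^2 - 6*m - y^2 + 2*y + 8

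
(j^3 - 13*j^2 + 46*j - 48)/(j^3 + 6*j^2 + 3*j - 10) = (j^3 - 13*j^2 + 46*j - 48)/(j^3 + 6*j^2 + 3*j - 10)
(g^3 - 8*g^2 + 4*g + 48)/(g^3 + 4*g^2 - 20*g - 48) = (g - 6)/(g + 6)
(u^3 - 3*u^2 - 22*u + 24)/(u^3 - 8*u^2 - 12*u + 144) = (u - 1)/(u - 6)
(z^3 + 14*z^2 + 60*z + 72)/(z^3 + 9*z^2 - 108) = (z + 2)/(z - 3)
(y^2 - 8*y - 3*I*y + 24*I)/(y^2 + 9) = (y - 8)/(y + 3*I)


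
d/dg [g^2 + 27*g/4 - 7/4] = 2*g + 27/4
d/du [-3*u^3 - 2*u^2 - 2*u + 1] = -9*u^2 - 4*u - 2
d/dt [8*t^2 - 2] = 16*t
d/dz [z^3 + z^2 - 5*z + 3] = 3*z^2 + 2*z - 5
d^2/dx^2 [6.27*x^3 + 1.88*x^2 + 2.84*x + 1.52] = 37.62*x + 3.76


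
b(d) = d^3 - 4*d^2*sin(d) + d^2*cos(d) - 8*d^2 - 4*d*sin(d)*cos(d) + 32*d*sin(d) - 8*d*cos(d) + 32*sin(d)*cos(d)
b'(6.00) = 70.87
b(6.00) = -99.08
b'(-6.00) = -92.76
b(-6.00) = -502.21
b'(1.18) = 2.94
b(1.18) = 26.81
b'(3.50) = -71.98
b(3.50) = -56.56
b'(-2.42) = 127.70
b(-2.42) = 7.35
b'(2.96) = -53.97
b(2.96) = -22.29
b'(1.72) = -19.09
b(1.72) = 22.06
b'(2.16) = -30.92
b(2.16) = 10.92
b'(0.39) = 30.86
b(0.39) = 11.31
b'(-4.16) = 225.65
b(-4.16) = -430.95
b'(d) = -d^2*sin(d) - 4*d^2*cos(d) + 3*d^2 + 4*d*sin(d)^2 - 4*d*cos(d)^2 + 34*d*cos(d) - 16*d - 32*sin(d)^2 - 4*sin(d)*cos(d) + 32*sin(d) + 32*cos(d)^2 - 8*cos(d)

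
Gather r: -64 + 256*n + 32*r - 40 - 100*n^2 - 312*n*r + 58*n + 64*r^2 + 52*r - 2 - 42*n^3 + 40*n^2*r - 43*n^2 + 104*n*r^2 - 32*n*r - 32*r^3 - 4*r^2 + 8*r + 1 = -42*n^3 - 143*n^2 + 314*n - 32*r^3 + r^2*(104*n + 60) + r*(40*n^2 - 344*n + 92) - 105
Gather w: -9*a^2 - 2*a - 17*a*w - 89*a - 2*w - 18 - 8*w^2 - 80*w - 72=-9*a^2 - 91*a - 8*w^2 + w*(-17*a - 82) - 90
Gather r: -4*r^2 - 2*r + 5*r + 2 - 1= -4*r^2 + 3*r + 1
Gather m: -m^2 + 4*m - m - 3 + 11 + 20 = -m^2 + 3*m + 28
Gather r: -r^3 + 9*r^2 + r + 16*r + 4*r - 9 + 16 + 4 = -r^3 + 9*r^2 + 21*r + 11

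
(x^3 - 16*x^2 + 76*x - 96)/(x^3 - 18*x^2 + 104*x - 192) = (x - 2)/(x - 4)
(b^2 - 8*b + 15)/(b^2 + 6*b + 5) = (b^2 - 8*b + 15)/(b^2 + 6*b + 5)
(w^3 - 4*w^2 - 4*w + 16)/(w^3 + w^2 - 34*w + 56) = (w + 2)/(w + 7)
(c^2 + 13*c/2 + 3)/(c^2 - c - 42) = (c + 1/2)/(c - 7)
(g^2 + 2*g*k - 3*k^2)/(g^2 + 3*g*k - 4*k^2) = (g + 3*k)/(g + 4*k)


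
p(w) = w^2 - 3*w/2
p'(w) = 2*w - 3/2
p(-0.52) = 1.05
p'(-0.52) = -2.54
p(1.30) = -0.26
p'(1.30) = 1.10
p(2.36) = 2.03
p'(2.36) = 3.22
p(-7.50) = 67.50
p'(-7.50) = -16.50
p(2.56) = 2.71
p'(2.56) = 3.62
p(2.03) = 1.08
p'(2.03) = 2.56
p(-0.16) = 0.27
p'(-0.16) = -1.82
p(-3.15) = 14.65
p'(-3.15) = -7.80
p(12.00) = 126.00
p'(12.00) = 22.50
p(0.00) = 0.00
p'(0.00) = -1.50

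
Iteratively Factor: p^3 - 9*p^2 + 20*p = (p - 5)*(p^2 - 4*p) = (p - 5)*(p - 4)*(p)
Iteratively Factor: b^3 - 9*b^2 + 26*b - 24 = (b - 2)*(b^2 - 7*b + 12) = (b - 4)*(b - 2)*(b - 3)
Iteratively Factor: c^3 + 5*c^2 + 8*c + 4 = (c + 2)*(c^2 + 3*c + 2) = (c + 2)^2*(c + 1)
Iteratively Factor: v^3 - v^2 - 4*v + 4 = (v + 2)*(v^2 - 3*v + 2) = (v - 1)*(v + 2)*(v - 2)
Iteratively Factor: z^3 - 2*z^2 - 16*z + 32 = (z - 4)*(z^2 + 2*z - 8) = (z - 4)*(z - 2)*(z + 4)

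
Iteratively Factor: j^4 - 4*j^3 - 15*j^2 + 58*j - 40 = (j - 1)*(j^3 - 3*j^2 - 18*j + 40) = (j - 5)*(j - 1)*(j^2 + 2*j - 8) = (j - 5)*(j - 2)*(j - 1)*(j + 4)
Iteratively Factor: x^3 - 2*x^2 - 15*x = (x)*(x^2 - 2*x - 15) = x*(x + 3)*(x - 5)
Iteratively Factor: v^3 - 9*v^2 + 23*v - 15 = (v - 5)*(v^2 - 4*v + 3) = (v - 5)*(v - 3)*(v - 1)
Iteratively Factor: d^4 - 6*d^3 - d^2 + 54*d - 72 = (d + 3)*(d^3 - 9*d^2 + 26*d - 24) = (d - 3)*(d + 3)*(d^2 - 6*d + 8) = (d - 3)*(d - 2)*(d + 3)*(d - 4)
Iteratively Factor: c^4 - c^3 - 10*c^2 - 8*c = (c - 4)*(c^3 + 3*c^2 + 2*c) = (c - 4)*(c + 1)*(c^2 + 2*c) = c*(c - 4)*(c + 1)*(c + 2)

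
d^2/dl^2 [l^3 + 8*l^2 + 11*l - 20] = 6*l + 16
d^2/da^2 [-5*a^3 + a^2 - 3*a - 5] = 2 - 30*a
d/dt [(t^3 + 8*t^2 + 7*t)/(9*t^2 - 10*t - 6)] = (9*t^4 - 20*t^3 - 161*t^2 - 96*t - 42)/(81*t^4 - 180*t^3 - 8*t^2 + 120*t + 36)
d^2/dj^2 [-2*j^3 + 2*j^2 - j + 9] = 4 - 12*j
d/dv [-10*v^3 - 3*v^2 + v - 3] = -30*v^2 - 6*v + 1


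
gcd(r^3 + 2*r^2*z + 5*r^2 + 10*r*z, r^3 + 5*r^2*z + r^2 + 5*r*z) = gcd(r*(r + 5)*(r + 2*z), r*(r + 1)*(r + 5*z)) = r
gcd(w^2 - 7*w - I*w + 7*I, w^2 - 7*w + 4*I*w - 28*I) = w - 7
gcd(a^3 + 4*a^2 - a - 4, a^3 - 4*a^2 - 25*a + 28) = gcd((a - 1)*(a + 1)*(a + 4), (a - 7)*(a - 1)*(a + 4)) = a^2 + 3*a - 4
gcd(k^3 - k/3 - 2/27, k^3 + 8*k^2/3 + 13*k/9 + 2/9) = k^2 + 2*k/3 + 1/9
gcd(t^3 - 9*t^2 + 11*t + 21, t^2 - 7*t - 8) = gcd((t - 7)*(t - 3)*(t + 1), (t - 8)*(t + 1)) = t + 1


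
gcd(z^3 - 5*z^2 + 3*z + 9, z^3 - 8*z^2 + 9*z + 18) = z^2 - 2*z - 3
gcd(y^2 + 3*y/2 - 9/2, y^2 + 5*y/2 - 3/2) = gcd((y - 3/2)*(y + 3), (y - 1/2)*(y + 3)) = y + 3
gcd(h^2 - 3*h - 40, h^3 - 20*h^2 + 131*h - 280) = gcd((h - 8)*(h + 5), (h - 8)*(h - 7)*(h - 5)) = h - 8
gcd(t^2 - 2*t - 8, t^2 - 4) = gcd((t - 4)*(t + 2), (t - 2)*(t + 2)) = t + 2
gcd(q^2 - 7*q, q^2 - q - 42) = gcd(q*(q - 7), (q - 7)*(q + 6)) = q - 7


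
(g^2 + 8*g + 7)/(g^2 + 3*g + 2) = (g + 7)/(g + 2)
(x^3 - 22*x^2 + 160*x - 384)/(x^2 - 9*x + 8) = (x^2 - 14*x + 48)/(x - 1)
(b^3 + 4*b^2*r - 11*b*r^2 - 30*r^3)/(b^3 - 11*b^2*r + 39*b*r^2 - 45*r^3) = (b^2 + 7*b*r + 10*r^2)/(b^2 - 8*b*r + 15*r^2)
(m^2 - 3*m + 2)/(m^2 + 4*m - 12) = (m - 1)/(m + 6)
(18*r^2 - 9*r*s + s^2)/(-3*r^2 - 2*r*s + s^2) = (-6*r + s)/(r + s)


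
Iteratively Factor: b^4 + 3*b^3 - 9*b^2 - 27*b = (b - 3)*(b^3 + 6*b^2 + 9*b) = (b - 3)*(b + 3)*(b^2 + 3*b) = b*(b - 3)*(b + 3)*(b + 3)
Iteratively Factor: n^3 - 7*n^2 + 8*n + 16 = (n + 1)*(n^2 - 8*n + 16) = (n - 4)*(n + 1)*(n - 4)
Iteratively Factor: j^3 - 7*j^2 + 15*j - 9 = (j - 1)*(j^2 - 6*j + 9) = (j - 3)*(j - 1)*(j - 3)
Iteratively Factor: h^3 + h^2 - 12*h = (h - 3)*(h^2 + 4*h) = h*(h - 3)*(h + 4)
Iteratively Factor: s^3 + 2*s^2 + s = (s + 1)*(s^2 + s) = (s + 1)^2*(s)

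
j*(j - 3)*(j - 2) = j^3 - 5*j^2 + 6*j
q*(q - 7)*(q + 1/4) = q^3 - 27*q^2/4 - 7*q/4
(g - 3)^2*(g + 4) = g^3 - 2*g^2 - 15*g + 36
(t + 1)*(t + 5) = t^2 + 6*t + 5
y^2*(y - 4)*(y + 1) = y^4 - 3*y^3 - 4*y^2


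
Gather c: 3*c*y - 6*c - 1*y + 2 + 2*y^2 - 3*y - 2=c*(3*y - 6) + 2*y^2 - 4*y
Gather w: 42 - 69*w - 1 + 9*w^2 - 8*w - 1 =9*w^2 - 77*w + 40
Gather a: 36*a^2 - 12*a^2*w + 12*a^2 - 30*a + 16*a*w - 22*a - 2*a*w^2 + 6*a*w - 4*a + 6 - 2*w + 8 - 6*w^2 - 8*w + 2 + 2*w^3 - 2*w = a^2*(48 - 12*w) + a*(-2*w^2 + 22*w - 56) + 2*w^3 - 6*w^2 - 12*w + 16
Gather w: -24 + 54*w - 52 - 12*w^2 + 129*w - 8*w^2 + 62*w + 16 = -20*w^2 + 245*w - 60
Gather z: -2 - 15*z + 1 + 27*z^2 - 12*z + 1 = 27*z^2 - 27*z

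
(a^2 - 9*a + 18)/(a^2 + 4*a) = (a^2 - 9*a + 18)/(a*(a + 4))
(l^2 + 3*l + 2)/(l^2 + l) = (l + 2)/l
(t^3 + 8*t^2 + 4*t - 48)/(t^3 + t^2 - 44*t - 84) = (t^2 + 2*t - 8)/(t^2 - 5*t - 14)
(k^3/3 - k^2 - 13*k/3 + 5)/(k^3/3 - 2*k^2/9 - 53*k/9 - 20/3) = 3*(k - 1)/(3*k + 4)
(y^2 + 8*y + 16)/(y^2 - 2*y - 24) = (y + 4)/(y - 6)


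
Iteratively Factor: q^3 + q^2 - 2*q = (q + 2)*(q^2 - q) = q*(q + 2)*(q - 1)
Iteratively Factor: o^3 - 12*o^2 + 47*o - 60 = (o - 4)*(o^2 - 8*o + 15) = (o - 5)*(o - 4)*(o - 3)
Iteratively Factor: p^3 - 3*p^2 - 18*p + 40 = (p + 4)*(p^2 - 7*p + 10) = (p - 5)*(p + 4)*(p - 2)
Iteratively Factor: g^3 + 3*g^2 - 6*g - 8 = (g + 1)*(g^2 + 2*g - 8) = (g + 1)*(g + 4)*(g - 2)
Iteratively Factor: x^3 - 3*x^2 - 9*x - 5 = (x + 1)*(x^2 - 4*x - 5) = (x + 1)^2*(x - 5)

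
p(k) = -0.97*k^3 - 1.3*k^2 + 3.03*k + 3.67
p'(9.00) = -256.08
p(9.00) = -781.49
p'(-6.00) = -86.13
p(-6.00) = 148.21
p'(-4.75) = -50.28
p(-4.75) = 63.90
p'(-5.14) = -60.49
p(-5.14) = 85.47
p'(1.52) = -7.65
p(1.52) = 1.87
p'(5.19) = -88.85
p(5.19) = -151.23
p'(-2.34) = -6.82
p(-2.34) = 1.89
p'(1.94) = -12.97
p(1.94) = -2.43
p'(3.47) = -41.03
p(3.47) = -42.00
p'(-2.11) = -4.44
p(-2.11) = 0.60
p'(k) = -2.91*k^2 - 2.6*k + 3.03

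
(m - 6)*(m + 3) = m^2 - 3*m - 18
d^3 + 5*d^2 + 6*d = d*(d + 2)*(d + 3)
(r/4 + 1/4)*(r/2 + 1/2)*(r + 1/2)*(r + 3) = r^4/8 + 11*r^3/16 + 19*r^2/16 + 13*r/16 + 3/16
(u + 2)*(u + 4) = u^2 + 6*u + 8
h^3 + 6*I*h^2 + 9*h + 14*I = (h - 2*I)*(h + I)*(h + 7*I)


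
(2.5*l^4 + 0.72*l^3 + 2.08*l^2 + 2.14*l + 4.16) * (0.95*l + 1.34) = 2.375*l^5 + 4.034*l^4 + 2.9408*l^3 + 4.8202*l^2 + 6.8196*l + 5.5744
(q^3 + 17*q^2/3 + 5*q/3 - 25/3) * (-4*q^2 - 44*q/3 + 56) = -4*q^5 - 112*q^4/3 - 304*q^3/9 + 2936*q^2/9 + 1940*q/9 - 1400/3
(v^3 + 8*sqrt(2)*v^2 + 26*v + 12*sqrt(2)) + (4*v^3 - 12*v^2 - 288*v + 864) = 5*v^3 - 12*v^2 + 8*sqrt(2)*v^2 - 262*v + 12*sqrt(2) + 864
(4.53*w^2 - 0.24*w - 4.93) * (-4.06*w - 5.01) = -18.3918*w^3 - 21.7209*w^2 + 21.2182*w + 24.6993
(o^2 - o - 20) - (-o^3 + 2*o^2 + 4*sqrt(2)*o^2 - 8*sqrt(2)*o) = o^3 - 4*sqrt(2)*o^2 - o^2 - o + 8*sqrt(2)*o - 20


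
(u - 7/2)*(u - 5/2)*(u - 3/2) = u^3 - 15*u^2/2 + 71*u/4 - 105/8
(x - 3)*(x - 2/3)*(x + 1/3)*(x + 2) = x^4 - 4*x^3/3 - 53*x^2/9 + 20*x/9 + 4/3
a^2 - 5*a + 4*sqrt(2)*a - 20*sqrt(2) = (a - 5)*(a + 4*sqrt(2))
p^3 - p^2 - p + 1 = (p - 1)^2*(p + 1)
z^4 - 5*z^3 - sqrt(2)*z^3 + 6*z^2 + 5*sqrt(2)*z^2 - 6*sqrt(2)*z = z*(z - 3)*(z - 2)*(z - sqrt(2))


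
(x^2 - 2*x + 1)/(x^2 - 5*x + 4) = (x - 1)/(x - 4)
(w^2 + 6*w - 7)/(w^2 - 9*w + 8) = (w + 7)/(w - 8)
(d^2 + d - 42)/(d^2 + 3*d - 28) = (d - 6)/(d - 4)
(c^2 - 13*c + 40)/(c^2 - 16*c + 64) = (c - 5)/(c - 8)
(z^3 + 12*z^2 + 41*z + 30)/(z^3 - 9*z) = (z^3 + 12*z^2 + 41*z + 30)/(z*(z^2 - 9))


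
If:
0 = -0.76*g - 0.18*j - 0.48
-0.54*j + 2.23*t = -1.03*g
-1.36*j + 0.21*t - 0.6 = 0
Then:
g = -0.53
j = -0.42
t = 0.14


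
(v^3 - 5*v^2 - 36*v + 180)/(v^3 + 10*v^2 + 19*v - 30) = (v^2 - 11*v + 30)/(v^2 + 4*v - 5)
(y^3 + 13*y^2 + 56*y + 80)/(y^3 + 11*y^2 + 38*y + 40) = (y + 4)/(y + 2)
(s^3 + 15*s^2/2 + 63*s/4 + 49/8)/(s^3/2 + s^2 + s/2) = (8*s^3 + 60*s^2 + 126*s + 49)/(4*s*(s^2 + 2*s + 1))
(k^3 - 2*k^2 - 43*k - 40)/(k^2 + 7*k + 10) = (k^2 - 7*k - 8)/(k + 2)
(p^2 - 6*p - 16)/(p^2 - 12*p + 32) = (p + 2)/(p - 4)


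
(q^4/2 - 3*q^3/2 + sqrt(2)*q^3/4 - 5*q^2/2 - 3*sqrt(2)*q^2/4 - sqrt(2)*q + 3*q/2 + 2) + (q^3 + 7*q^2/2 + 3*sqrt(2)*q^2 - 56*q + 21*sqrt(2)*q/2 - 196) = q^4/2 - q^3/2 + sqrt(2)*q^3/4 + q^2 + 9*sqrt(2)*q^2/4 - 109*q/2 + 19*sqrt(2)*q/2 - 194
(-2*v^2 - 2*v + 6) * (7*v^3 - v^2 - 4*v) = -14*v^5 - 12*v^4 + 52*v^3 + 2*v^2 - 24*v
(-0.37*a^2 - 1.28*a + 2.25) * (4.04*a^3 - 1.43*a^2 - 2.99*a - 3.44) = -1.4948*a^5 - 4.6421*a^4 + 12.0267*a^3 + 1.8825*a^2 - 2.3243*a - 7.74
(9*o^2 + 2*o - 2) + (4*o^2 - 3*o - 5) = 13*o^2 - o - 7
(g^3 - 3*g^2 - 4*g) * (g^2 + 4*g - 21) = g^5 + g^4 - 37*g^3 + 47*g^2 + 84*g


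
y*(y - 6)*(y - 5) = y^3 - 11*y^2 + 30*y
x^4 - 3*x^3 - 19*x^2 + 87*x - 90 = (x - 3)^2*(x - 2)*(x + 5)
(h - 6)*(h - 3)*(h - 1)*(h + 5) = h^4 - 5*h^3 - 23*h^2 + 117*h - 90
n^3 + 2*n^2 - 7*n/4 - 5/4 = (n - 1)*(n + 1/2)*(n + 5/2)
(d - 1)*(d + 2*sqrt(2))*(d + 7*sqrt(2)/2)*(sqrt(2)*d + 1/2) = sqrt(2)*d^4 - sqrt(2)*d^3 + 23*d^3/2 - 23*d^2/2 + 67*sqrt(2)*d^2/4 - 67*sqrt(2)*d/4 + 7*d - 7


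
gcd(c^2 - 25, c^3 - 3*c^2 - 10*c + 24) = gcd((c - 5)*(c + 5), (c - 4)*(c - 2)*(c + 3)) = 1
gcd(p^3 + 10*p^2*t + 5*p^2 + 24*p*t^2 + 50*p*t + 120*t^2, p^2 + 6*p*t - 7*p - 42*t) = p + 6*t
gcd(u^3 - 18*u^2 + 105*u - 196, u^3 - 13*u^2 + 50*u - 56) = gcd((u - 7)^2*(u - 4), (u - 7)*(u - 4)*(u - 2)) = u^2 - 11*u + 28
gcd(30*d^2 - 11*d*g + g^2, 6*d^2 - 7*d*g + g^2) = 6*d - g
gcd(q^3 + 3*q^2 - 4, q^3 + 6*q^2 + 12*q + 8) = q^2 + 4*q + 4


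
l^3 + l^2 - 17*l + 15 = (l - 3)*(l - 1)*(l + 5)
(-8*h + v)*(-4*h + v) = 32*h^2 - 12*h*v + v^2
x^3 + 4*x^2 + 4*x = x*(x + 2)^2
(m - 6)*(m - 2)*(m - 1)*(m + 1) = m^4 - 8*m^3 + 11*m^2 + 8*m - 12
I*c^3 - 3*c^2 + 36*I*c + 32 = (c - 4*I)*(c + 8*I)*(I*c + 1)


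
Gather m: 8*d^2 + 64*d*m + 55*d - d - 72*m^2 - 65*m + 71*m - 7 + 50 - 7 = 8*d^2 + 54*d - 72*m^2 + m*(64*d + 6) + 36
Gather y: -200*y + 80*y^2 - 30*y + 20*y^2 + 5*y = 100*y^2 - 225*y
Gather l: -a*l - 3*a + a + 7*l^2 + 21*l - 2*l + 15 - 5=-2*a + 7*l^2 + l*(19 - a) + 10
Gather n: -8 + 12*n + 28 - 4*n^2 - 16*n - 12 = -4*n^2 - 4*n + 8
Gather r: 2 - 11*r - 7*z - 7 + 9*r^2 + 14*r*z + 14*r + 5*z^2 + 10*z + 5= 9*r^2 + r*(14*z + 3) + 5*z^2 + 3*z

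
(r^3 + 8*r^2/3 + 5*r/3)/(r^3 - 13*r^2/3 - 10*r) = (r + 1)/(r - 6)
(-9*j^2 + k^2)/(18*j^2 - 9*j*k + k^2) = (-3*j - k)/(6*j - k)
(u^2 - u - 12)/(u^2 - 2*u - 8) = (u + 3)/(u + 2)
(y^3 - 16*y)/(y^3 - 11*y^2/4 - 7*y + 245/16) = 16*y*(y^2 - 16)/(16*y^3 - 44*y^2 - 112*y + 245)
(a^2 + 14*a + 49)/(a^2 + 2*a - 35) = (a + 7)/(a - 5)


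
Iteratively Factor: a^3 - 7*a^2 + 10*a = (a - 2)*(a^2 - 5*a) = (a - 5)*(a - 2)*(a)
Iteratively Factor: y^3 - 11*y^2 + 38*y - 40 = (y - 4)*(y^2 - 7*y + 10) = (y - 5)*(y - 4)*(y - 2)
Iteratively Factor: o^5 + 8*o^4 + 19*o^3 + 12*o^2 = (o + 1)*(o^4 + 7*o^3 + 12*o^2) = (o + 1)*(o + 3)*(o^3 + 4*o^2) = o*(o + 1)*(o + 3)*(o^2 + 4*o) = o^2*(o + 1)*(o + 3)*(o + 4)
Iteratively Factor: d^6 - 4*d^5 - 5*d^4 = (d)*(d^5 - 4*d^4 - 5*d^3) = d^2*(d^4 - 4*d^3 - 5*d^2) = d^3*(d^3 - 4*d^2 - 5*d) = d^4*(d^2 - 4*d - 5) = d^4*(d - 5)*(d + 1)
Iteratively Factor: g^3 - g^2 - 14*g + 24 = (g - 2)*(g^2 + g - 12) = (g - 3)*(g - 2)*(g + 4)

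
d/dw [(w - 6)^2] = 2*w - 12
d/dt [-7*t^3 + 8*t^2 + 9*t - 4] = -21*t^2 + 16*t + 9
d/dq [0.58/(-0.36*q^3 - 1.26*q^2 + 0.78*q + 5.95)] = (0.6264*q^2 + 1.4616*q - 0.4524)/(0.36*q^3 + 1.26*q^2 - 0.78*q - 5.95)^2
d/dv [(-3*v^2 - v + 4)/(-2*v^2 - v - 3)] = (v^2 + 34*v + 7)/(4*v^4 + 4*v^3 + 13*v^2 + 6*v + 9)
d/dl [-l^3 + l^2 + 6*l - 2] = -3*l^2 + 2*l + 6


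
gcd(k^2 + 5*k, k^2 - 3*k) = k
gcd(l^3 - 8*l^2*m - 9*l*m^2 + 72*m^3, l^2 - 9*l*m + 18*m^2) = l - 3*m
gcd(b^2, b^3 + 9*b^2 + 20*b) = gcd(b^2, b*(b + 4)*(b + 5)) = b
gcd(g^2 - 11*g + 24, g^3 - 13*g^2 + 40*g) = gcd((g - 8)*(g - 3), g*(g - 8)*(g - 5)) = g - 8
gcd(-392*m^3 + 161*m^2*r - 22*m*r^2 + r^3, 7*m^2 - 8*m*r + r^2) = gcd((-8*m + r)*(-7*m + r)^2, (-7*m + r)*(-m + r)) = -7*m + r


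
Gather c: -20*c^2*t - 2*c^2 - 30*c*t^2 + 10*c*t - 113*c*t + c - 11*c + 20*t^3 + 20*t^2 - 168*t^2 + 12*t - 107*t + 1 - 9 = c^2*(-20*t - 2) + c*(-30*t^2 - 103*t - 10) + 20*t^3 - 148*t^2 - 95*t - 8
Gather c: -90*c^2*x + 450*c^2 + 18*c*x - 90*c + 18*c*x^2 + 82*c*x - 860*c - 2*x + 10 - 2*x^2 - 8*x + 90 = c^2*(450 - 90*x) + c*(18*x^2 + 100*x - 950) - 2*x^2 - 10*x + 100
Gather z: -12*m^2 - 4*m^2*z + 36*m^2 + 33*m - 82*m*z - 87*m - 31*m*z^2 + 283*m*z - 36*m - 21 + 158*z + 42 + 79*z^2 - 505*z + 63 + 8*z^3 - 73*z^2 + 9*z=24*m^2 - 90*m + 8*z^3 + z^2*(6 - 31*m) + z*(-4*m^2 + 201*m - 338) + 84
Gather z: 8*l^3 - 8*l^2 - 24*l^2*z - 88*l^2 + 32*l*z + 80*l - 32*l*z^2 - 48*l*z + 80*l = 8*l^3 - 96*l^2 - 32*l*z^2 + 160*l + z*(-24*l^2 - 16*l)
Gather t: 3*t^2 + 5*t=3*t^2 + 5*t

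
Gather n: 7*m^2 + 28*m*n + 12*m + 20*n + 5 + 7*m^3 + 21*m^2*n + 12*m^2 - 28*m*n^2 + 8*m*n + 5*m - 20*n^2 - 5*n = 7*m^3 + 19*m^2 + 17*m + n^2*(-28*m - 20) + n*(21*m^2 + 36*m + 15) + 5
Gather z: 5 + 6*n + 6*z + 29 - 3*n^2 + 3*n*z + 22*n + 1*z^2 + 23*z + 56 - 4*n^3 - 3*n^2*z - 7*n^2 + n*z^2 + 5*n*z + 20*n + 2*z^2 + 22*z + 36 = -4*n^3 - 10*n^2 + 48*n + z^2*(n + 3) + z*(-3*n^2 + 8*n + 51) + 126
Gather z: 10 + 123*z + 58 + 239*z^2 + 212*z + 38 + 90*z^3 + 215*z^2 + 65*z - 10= 90*z^3 + 454*z^2 + 400*z + 96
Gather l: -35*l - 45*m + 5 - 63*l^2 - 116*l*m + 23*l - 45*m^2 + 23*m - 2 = -63*l^2 + l*(-116*m - 12) - 45*m^2 - 22*m + 3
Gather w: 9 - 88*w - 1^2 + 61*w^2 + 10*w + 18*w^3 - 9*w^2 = 18*w^3 + 52*w^2 - 78*w + 8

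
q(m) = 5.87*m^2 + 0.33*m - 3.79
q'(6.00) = 70.77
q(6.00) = 209.51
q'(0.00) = 0.33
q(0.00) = -3.79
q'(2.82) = 33.44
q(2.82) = 43.82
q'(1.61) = 19.23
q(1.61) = 11.96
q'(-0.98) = -11.18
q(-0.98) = 1.52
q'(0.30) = 3.85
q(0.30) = -3.16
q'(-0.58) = -6.48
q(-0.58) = -2.01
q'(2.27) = 26.98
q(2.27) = 27.21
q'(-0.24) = -2.49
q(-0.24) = -3.53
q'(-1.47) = -16.93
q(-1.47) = 8.41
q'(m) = 11.74*m + 0.33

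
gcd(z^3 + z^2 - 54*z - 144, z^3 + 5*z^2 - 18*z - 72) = z^2 + 9*z + 18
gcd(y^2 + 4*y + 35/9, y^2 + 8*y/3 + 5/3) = y + 5/3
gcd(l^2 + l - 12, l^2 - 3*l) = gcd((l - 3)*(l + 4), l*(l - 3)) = l - 3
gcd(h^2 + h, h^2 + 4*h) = h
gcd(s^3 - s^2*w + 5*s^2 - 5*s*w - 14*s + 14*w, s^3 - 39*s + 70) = s^2 + 5*s - 14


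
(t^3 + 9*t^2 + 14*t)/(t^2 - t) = (t^2 + 9*t + 14)/(t - 1)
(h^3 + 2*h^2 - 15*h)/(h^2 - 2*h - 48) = h*(-h^2 - 2*h + 15)/(-h^2 + 2*h + 48)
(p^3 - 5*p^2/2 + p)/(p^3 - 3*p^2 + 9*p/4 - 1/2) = 2*p/(2*p - 1)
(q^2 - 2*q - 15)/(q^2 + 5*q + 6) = (q - 5)/(q + 2)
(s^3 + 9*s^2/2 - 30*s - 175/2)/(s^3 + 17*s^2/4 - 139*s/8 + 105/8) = 4*(2*s^2 - 5*s - 25)/(8*s^2 - 22*s + 15)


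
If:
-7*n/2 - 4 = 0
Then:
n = -8/7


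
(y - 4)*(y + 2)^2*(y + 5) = y^4 + 5*y^3 - 12*y^2 - 76*y - 80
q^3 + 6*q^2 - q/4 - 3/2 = (q - 1/2)*(q + 1/2)*(q + 6)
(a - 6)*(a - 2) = a^2 - 8*a + 12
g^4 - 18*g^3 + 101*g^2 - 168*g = g*(g - 8)*(g - 7)*(g - 3)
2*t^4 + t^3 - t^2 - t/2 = t*(t - sqrt(2)/2)*(sqrt(2)*t + 1)*(sqrt(2)*t + sqrt(2)/2)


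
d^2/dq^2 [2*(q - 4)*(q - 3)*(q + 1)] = 12*q - 24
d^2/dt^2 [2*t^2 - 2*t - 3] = 4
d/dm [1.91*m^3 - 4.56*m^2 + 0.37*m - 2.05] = 5.73*m^2 - 9.12*m + 0.37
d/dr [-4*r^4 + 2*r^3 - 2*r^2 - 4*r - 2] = -16*r^3 + 6*r^2 - 4*r - 4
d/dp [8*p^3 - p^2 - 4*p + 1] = 24*p^2 - 2*p - 4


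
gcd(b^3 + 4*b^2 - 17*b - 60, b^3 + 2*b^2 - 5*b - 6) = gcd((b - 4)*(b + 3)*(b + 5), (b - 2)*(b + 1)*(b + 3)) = b + 3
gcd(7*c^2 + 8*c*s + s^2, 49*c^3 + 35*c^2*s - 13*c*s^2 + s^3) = c + s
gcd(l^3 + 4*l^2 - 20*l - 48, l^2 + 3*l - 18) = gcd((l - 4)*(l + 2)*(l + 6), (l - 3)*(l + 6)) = l + 6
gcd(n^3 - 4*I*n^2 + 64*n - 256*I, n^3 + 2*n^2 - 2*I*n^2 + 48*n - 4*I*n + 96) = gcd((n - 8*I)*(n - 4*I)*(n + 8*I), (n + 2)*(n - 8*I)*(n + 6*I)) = n - 8*I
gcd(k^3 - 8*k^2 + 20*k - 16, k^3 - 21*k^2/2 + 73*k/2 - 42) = k - 4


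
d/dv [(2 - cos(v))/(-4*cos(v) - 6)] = -7*sin(v)/(2*(2*cos(v) + 3)^2)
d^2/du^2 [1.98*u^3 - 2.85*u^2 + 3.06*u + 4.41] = 11.88*u - 5.7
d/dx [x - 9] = 1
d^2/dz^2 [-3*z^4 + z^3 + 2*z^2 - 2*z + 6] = -36*z^2 + 6*z + 4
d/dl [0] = 0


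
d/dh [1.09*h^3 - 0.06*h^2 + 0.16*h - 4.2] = 3.27*h^2 - 0.12*h + 0.16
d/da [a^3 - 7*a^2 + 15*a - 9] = 3*a^2 - 14*a + 15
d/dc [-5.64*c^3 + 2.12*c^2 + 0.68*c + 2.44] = -16.92*c^2 + 4.24*c + 0.68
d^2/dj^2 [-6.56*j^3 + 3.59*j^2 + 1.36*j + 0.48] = 7.18 - 39.36*j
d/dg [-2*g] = -2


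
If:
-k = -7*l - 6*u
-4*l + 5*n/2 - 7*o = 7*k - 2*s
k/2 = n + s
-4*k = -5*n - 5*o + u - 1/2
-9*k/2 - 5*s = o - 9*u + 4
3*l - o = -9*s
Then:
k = 707/13098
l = -3356/6549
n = -2225/13098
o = 2047/8732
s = 1719/8732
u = 5299/8732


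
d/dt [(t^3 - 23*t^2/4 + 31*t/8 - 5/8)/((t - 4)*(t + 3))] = (8*t^4 - 16*t^3 - 273*t^2 + 1114*t - 377)/(8*(t^4 - 2*t^3 - 23*t^2 + 24*t + 144))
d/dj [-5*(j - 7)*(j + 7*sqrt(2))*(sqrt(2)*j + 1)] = -15*sqrt(2)*j^2 - 150*j + 70*sqrt(2)*j - 35*sqrt(2) + 525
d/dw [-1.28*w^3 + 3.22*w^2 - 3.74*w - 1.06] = -3.84*w^2 + 6.44*w - 3.74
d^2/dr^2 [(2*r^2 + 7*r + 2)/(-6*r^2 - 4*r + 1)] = 4*(-102*r^3 - 126*r^2 - 135*r - 37)/(216*r^6 + 432*r^5 + 180*r^4 - 80*r^3 - 30*r^2 + 12*r - 1)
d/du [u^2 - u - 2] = 2*u - 1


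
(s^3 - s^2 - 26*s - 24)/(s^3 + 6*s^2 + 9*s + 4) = (s - 6)/(s + 1)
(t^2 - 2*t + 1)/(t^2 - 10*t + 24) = (t^2 - 2*t + 1)/(t^2 - 10*t + 24)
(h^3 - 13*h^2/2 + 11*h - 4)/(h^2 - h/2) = h - 6 + 8/h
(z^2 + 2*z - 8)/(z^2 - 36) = (z^2 + 2*z - 8)/(z^2 - 36)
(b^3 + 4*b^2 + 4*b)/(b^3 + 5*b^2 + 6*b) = (b + 2)/(b + 3)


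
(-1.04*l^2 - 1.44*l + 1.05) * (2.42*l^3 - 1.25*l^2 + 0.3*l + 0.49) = -2.5168*l^5 - 2.1848*l^4 + 4.029*l^3 - 2.2541*l^2 - 0.3906*l + 0.5145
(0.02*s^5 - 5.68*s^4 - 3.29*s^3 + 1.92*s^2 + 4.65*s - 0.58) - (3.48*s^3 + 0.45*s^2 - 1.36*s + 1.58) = 0.02*s^5 - 5.68*s^4 - 6.77*s^3 + 1.47*s^2 + 6.01*s - 2.16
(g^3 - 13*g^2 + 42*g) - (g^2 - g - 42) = g^3 - 14*g^2 + 43*g + 42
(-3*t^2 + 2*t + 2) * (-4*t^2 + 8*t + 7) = 12*t^4 - 32*t^3 - 13*t^2 + 30*t + 14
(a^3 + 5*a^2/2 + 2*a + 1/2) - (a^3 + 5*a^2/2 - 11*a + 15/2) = 13*a - 7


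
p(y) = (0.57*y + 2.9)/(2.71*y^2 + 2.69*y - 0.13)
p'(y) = (-5.42*y - 2.69)*(0.57*y + 2.9)/(2.71*y^2 + 2.69*y - 0.13)^2 + 0.57/(2.71*y^2 + 2.69*y - 0.13) = (1.5447*y^2 + 1.5333*y - (0.57*y + 2.9)*(5.42*y + 2.69) - 0.0741)/(2.71*y^2 + 2.69*y - 0.13)^2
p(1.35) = 0.43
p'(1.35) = -0.45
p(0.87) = 0.80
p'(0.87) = -1.25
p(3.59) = 0.11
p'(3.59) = -0.04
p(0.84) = 0.84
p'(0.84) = -1.36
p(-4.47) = 0.01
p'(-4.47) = 0.02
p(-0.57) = -3.29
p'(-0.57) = 0.95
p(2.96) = 0.15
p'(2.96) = -0.07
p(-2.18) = 0.24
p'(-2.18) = 0.40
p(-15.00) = -0.01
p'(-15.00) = -0.00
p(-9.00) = -0.01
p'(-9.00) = 0.00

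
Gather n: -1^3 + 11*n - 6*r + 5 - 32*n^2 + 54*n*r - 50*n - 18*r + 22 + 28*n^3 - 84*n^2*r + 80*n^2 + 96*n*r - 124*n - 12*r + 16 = 28*n^3 + n^2*(48 - 84*r) + n*(150*r - 163) - 36*r + 42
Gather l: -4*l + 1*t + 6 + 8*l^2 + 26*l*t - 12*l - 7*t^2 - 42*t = 8*l^2 + l*(26*t - 16) - 7*t^2 - 41*t + 6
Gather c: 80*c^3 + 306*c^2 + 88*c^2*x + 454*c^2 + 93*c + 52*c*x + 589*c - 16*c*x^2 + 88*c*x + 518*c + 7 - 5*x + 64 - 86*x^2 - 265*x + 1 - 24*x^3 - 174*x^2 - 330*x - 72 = 80*c^3 + c^2*(88*x + 760) + c*(-16*x^2 + 140*x + 1200) - 24*x^3 - 260*x^2 - 600*x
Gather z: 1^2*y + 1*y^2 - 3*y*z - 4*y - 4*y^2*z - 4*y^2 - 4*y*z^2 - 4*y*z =-3*y^2 - 4*y*z^2 - 3*y + z*(-4*y^2 - 7*y)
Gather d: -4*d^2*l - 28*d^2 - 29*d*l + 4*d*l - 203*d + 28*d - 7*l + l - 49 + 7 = d^2*(-4*l - 28) + d*(-25*l - 175) - 6*l - 42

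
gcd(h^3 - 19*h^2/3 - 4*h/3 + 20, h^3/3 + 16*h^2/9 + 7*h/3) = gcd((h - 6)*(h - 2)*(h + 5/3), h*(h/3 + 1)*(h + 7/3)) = 1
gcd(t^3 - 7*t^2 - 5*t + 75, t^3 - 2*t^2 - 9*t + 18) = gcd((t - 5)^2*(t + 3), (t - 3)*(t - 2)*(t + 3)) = t + 3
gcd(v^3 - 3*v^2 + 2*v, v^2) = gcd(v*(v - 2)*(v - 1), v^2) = v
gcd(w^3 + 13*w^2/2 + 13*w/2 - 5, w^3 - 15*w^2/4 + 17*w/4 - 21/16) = w - 1/2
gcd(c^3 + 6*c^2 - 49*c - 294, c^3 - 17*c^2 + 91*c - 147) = c - 7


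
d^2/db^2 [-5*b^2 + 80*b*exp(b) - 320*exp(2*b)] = 80*b*exp(b) - 1280*exp(2*b) + 160*exp(b) - 10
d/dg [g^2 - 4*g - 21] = 2*g - 4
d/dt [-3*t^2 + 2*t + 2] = 2 - 6*t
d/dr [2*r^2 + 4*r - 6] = 4*r + 4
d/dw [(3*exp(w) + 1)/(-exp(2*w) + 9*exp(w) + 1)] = (3*exp(2*w) + 2*exp(w) - 6)*exp(w)/(exp(4*w) - 18*exp(3*w) + 79*exp(2*w) + 18*exp(w) + 1)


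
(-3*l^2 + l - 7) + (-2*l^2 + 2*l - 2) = -5*l^2 + 3*l - 9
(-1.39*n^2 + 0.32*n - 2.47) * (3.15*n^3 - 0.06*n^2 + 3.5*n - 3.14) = -4.3785*n^5 + 1.0914*n^4 - 12.6647*n^3 + 5.6328*n^2 - 9.6498*n + 7.7558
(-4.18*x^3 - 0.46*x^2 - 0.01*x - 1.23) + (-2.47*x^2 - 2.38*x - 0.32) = -4.18*x^3 - 2.93*x^2 - 2.39*x - 1.55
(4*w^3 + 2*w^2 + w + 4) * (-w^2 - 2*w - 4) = -4*w^5 - 10*w^4 - 21*w^3 - 14*w^2 - 12*w - 16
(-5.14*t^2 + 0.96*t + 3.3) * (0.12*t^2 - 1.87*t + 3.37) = -0.6168*t^4 + 9.727*t^3 - 18.721*t^2 - 2.9358*t + 11.121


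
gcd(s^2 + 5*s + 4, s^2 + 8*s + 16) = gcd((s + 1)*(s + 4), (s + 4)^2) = s + 4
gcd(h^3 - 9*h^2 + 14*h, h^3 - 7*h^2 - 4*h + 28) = h^2 - 9*h + 14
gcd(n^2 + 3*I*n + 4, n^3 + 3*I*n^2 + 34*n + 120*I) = n + 4*I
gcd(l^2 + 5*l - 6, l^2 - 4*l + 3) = l - 1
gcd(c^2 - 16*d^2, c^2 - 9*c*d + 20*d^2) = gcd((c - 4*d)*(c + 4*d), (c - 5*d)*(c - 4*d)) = c - 4*d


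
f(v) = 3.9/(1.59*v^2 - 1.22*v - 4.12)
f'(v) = 3.9*(1.22 - 3.18*v)/(1.59*v^2 - 1.22*v - 4.12)^2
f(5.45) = 0.11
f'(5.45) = -0.05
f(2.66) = 1.00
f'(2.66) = -1.87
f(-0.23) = -1.04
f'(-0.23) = 0.54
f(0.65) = -0.92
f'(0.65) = -0.18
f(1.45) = -1.53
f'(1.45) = -2.04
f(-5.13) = 0.09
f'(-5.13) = 0.04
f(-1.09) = -4.33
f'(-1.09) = 22.51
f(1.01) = -1.05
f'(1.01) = -0.56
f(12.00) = 0.02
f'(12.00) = -0.00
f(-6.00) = 0.06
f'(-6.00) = 0.02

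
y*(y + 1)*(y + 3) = y^3 + 4*y^2 + 3*y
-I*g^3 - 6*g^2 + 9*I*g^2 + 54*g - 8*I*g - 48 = (g - 8)*(g - 6*I)*(-I*g + I)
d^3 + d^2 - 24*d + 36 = (d - 3)*(d - 2)*(d + 6)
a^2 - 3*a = a*(a - 3)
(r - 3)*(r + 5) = r^2 + 2*r - 15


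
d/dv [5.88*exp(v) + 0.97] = 5.88*exp(v)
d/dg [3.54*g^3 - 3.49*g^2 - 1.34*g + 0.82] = 10.62*g^2 - 6.98*g - 1.34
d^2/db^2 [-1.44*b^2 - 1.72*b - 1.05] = -2.88000000000000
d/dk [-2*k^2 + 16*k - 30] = 16 - 4*k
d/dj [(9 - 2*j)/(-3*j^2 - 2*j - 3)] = 6*(-j^2 + 9*j + 4)/(9*j^4 + 12*j^3 + 22*j^2 + 12*j + 9)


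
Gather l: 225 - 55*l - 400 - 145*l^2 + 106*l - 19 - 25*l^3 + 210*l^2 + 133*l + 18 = -25*l^3 + 65*l^2 + 184*l - 176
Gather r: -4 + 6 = 2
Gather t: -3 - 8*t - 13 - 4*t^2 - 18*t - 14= -4*t^2 - 26*t - 30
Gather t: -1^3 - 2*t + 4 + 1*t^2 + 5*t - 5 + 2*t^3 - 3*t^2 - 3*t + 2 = 2*t^3 - 2*t^2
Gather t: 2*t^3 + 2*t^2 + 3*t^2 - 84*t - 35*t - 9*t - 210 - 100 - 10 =2*t^3 + 5*t^2 - 128*t - 320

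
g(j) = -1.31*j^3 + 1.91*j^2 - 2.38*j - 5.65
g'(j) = -3.93*j^2 + 3.82*j - 2.38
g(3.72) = -55.51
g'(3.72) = -42.55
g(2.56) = -21.20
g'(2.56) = -18.36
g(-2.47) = 31.62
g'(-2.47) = -35.79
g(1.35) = -8.61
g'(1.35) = -4.39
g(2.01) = -13.36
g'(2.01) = -10.58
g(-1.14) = 1.49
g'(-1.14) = -11.84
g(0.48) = -6.50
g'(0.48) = -1.45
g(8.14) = -605.02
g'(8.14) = -231.69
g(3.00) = -30.97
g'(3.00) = -26.29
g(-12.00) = 2561.63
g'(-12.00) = -614.14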